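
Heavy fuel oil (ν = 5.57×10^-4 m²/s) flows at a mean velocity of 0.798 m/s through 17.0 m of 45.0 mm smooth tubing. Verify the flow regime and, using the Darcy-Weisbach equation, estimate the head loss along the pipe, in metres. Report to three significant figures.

Re = VD/ν = 0.798·0.04500/5.57×10^-4 = 64.5 → laminar (Re < 2300)
f = 64/Re = 0.9927
h_f = f(L/D)V²/(2g) = 0.9927·(17.0/0.04500)·0.798²/(2·9.81) = 12.17 m

h_f ≈ 12.2 m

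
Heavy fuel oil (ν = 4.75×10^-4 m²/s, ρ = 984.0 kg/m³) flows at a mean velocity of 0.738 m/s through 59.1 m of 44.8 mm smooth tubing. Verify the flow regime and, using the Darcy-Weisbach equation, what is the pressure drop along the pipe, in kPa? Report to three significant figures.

Re = VD/ν = 0.738·0.04480/4.75×10^-4 = 69.6 → laminar (Re < 2300)
f = 64/Re = 0.9195
h_f = f(L/D)V²/(2g) = 0.9195·(59.1/0.04480)·0.738²/(2·9.81) = 33.67 m
Δp = ρg·h_f = 984.0·9.81·33.67 = 325.0 kPa

Δp ≈ 325 kPa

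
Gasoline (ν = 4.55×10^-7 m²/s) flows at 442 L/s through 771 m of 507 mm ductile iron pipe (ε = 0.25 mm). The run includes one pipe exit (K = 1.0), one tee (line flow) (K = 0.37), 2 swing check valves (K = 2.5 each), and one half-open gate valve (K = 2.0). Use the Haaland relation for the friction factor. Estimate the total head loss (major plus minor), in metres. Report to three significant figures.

H_L ≈ 8.31 m

V = 4Q/(πD²) = 2.189 m/s; V²/2g = 0.2443 m
Re = 2.44×10^6, ε/D = 4.93×10^-4 → f = 0.01687 (Haaland)
Major: h_f = f(L/D)·V²/2g = 0.01687·1521·0.2443 = 6.267 m
Minor: ΣK = 8.37; h_m = ΣK·V²/2g = 2.045 m
Total H_L = 6.267 + 2.045 = 8.311 m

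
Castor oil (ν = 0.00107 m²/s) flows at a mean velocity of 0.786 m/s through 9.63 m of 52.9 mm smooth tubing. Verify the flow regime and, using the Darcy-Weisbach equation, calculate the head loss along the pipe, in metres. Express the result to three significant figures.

h_f ≈ 9.44 m

Re = VD/ν = 0.786·0.05290/0.00107 = 38.9 → laminar (Re < 2300)
f = 64/Re = 1.647
h_f = f(L/D)V²/(2g) = 1.647·(9.63/0.05290)·0.786²/(2·9.81) = 9.441 m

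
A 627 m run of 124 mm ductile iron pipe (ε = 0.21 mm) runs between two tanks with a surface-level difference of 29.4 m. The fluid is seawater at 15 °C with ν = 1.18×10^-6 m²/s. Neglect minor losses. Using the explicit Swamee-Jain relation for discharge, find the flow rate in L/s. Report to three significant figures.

Q ≈ 26.7 L/s

Swamee-Jain (Type II): Q = -0.965·√(gD⁵h_f/L)·ln[ε/(3.7D) + √(3.17ν²L/(gD³h_f))]
√(gD⁵h_f/L) = √(9.81·0.124⁵·29.4/627) = 0.003672
ε/(3.7D) = 4.58×10^-4; √(3.17ν²L/(gD³h_f)) = 7.09×10^-5
Q = -0.965·0.003672·ln(5.287×10^-4) = 0.02674 m³/s
Check: V = 2.21 m/s, Re = 2.33×10^5, f = 0.02344, h_f = 29.6 m ≈ 29.4 m ✓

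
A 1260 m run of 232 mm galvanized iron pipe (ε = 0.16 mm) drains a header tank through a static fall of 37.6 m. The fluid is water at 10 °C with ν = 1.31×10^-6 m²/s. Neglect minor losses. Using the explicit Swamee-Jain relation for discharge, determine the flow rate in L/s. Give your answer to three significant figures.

Swamee-Jain (Type II): Q = -0.965·√(gD⁵h_f/L)·ln[ε/(3.7D) + √(3.17ν²L/(gD³h_f))]
√(gD⁵h_f/L) = √(9.81·0.232⁵·37.6/1260) = 0.01403
ε/(3.7D) = 1.86×10^-4; √(3.17ν²L/(gD³h_f)) = 3.86×10^-5
Q = -0.965·0.01403·ln(2.250×10^-4) = 0.1137 m³/s
Check: V = 2.69 m/s, Re = 4.76×10^5, f = 0.01890, h_f = 37.9 m ≈ 37.6 m ✓

Q ≈ 114 L/s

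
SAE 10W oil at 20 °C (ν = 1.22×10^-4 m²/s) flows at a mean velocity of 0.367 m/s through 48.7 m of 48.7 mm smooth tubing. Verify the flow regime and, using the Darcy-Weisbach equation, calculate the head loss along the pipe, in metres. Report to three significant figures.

Re = VD/ν = 0.367·0.04870/1.22×10^-4 = 146 → laminar (Re < 2300)
f = 64/Re = 0.4369
h_f = f(L/D)V²/(2g) = 0.4369·(48.7/0.04870)·0.367²/(2·9.81) = 2.999 m

h_f ≈ 3.00 m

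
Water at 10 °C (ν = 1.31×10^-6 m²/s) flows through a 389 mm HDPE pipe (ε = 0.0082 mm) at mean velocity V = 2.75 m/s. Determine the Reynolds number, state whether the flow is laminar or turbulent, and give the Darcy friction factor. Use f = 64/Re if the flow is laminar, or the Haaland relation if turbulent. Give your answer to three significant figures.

Re ≈ 8.17×10^5; turbulent; f ≈ 0.0123

Re = VD/ν = 2.750·0.389/1.31×10^-6 = 8.17×10^5
Re > 4000 → turbulent; ε/D = 2.11×10^-5
Haaland: f = 0.01234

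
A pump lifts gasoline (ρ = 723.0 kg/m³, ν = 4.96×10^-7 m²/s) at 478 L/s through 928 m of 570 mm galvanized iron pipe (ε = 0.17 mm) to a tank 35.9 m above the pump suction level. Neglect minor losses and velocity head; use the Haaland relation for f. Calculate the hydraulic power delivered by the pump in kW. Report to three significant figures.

V = 4Q/(πD²) = 1.873 m/s; Re = 2.15×10^6; ε/D = 2.98×10^-4; f = 0.01526
h_f = f(L/D)V²/2g = 4.442 m
Total head H = z + h_f = 35.9 + 4.442 = 40.34 m
P_hyd = ρgQH = 723.0·9.81·0.478·40.34 = 136.8 kW

P_hyd ≈ 137 kW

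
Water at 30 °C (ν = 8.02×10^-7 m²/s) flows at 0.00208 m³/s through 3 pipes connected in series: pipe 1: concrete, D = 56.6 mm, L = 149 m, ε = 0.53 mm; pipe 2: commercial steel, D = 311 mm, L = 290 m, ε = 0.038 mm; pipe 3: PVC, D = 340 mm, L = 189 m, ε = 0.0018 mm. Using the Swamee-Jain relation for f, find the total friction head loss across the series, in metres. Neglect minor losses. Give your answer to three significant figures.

Pipe 1: V = 0.8267 m/s, Re = 5.83×10^4, ε/D = 0.00936, f = 0.03848, h_1 = f(L/D)V²/2g = 3.528 m
Pipe 2: V = 0.02738 m/s, Re = 1.06×10^4, ε/D = 1.22×10^-4, f = 0.03069, h_2 = f(L/D)V²/2g = 0.001094 m
Pipe 3: V = 0.02291 m/s, Re = 9710, ε/D = 5.29×10^-6, f = 0.03123, h_3 = f(L/D)V²/2g = 4.644×10^-4 m
Series → Q common, losses add: H = Σh = 3.530 m

H ≈ 3.53 m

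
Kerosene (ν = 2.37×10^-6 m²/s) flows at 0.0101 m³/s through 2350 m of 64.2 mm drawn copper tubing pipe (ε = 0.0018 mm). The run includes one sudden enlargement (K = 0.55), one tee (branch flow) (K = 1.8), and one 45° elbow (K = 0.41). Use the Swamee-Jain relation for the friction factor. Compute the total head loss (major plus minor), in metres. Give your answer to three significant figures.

V = 4Q/(πD²) = 3.120 m/s; V²/2g = 0.4962 m
Re = 8.45×10^4, ε/D = 2.80×10^-5 → f = 0.01866 (Swamee-Jain)
Major: h_f = f(L/D)·V²/2g = 0.01866·36604·0.4962 = 338.9 m
Minor: ΣK = 2.76; h_m = ΣK·V²/2g = 1.369 m
Total H_L = 338.9 + 1.369 = 340.3 m

H_L ≈ 340 m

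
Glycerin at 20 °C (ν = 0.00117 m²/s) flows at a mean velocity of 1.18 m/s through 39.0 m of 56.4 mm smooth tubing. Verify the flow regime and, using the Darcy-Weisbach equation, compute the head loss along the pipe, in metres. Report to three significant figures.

h_f ≈ 55.2 m

Re = VD/ν = 1.18·0.05640/0.00117 = 56.9 → laminar (Re < 2300)
f = 64/Re = 1.125
h_f = f(L/D)V²/(2g) = 1.125·(39.0/0.05640)·1.18²/(2·9.81) = 55.21 m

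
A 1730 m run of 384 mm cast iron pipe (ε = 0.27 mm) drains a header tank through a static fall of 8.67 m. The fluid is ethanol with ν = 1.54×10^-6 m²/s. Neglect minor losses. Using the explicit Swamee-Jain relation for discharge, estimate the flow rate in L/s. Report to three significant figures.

Swamee-Jain (Type II): Q = -0.965·√(gD⁵h_f/L)·ln[ε/(3.7D) + √(3.17ν²L/(gD³h_f))]
√(gD⁵h_f/L) = √(9.81·0.384⁵·8.67/1730) = 0.02026
ε/(3.7D) = 1.90×10^-4; √(3.17ν²L/(gD³h_f)) = 5.20×10^-5
Q = -0.965·0.02026·ln(2.420×10^-4) = 0.1628 m³/s
Check: V = 1.41 m/s, Re = 3.51×10^5, f = 0.01924, h_f = 8.73 m ≈ 8.67 m ✓

Q ≈ 163 L/s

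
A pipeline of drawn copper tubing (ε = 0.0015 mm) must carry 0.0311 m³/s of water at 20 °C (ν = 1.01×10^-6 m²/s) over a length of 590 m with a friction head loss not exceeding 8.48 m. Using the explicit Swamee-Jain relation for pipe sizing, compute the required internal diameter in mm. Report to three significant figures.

D ≈ 155 mm

Swamee-Jain (Type III): D = 0.66·[ε^1.25·(LQ²/(gh_f))^4.75 + ν·Q^9.4·(L/(gh_f))^5.2]^0.04
LQ²/(gh_f) = 0.006860; L/(gh_f) = 7.092
Term 1 = ε^1.25·(…)^4.75 = 2.77×10^-18; Term 2 = ν·Q^9.4·(…)^5.2 = 1.82×10^-16
D = 0.66·(2.77×10^-18 + 1.82×10^-16)^0.04 = 0.1550 m = 155 mm
Check: V = 1.65 m/s, Re = 2.53×10^5, f = 0.01495, h_f = 7.89 m ≈ 8.48 m ✓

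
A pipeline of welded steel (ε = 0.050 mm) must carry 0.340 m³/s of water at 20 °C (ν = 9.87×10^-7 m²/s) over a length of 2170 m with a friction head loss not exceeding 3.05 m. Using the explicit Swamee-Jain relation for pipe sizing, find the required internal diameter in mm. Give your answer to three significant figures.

D ≈ 628 mm

Swamee-Jain (Type III): D = 0.66·[ε^1.25·(LQ²/(gh_f))^4.75 + ν·Q^9.4·(L/(gh_f))^5.2]^0.04
LQ²/(gh_f) = 8.384; L/(gh_f) = 72.53
Term 1 = ε^1.25·(…)^4.75 = 0.102; Term 2 = ν·Q^9.4·(…)^5.2 = 0.184
D = 0.66·(0.102 + 0.184)^0.04 = 0.6278 m = 628 mm
Check: V = 1.10 m/s, Re = 6.99×10^5, f = 0.01368, h_f = 2.91 m ≈ 3.05 m ✓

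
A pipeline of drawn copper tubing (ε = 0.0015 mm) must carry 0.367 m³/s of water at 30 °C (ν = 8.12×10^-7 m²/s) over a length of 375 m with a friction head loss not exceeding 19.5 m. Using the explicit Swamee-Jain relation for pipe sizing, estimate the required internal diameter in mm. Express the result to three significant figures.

Swamee-Jain (Type III): D = 0.66·[ε^1.25·(LQ²/(gh_f))^4.75 + ν·Q^9.4·(L/(gh_f))^5.2]^0.04
LQ²/(gh_f) = 0.2640; L/(gh_f) = 1.960
Term 1 = ε^1.25·(…)^4.75 = 9.40×10^-11; Term 2 = ν·Q^9.4·(…)^5.2 = 2.18×10^-9
D = 0.66·(9.40×10^-11 + 2.18×10^-9)^0.04 = 0.2977 m = 298 mm
Check: V = 5.27 m/s, Re = 1.93×10^6, f = 0.01061, h_f = 18.9 m ≈ 19.5 m ✓

D ≈ 298 mm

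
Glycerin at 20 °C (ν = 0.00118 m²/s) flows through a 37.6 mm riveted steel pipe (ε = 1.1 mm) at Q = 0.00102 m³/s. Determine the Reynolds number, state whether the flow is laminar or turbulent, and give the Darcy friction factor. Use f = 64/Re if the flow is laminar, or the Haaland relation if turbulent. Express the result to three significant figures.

V = 4Q/(πD²) = 0.9186 m/s
Re = VD/ν = 0.9186·0.0376/0.00118 = 29.3
Re < 2300 → laminar → f = 64/Re = 2.186

Re ≈ 29.3; laminar; f = 64/Re ≈ 2.19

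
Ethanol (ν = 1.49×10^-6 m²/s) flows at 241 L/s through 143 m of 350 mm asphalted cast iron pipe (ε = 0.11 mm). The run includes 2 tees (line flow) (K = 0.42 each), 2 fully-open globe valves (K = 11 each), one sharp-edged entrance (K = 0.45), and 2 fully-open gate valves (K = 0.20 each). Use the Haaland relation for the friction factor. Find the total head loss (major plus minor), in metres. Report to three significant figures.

V = 4Q/(πD²) = 2.505 m/s; V²/2g = 0.3198 m
Re = 5.88×10^5, ε/D = 3.14×10^-4 → f = 0.01611 (Haaland)
Major: h_f = f(L/D)·V²/2g = 0.01611·408.6·0.3198 = 2.105 m
Minor: ΣK = 23.7; h_m = ΣK·V²/2g = 7.576 m
Total H_L = 2.105 + 7.576 = 9.682 m

H_L ≈ 9.68 m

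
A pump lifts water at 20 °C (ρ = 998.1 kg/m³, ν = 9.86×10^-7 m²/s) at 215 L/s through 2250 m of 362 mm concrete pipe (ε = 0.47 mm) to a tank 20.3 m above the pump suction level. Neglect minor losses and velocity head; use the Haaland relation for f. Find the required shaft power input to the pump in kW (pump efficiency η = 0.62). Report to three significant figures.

P_shaft ≈ 169 kW

V = 4Q/(πD²) = 2.089 m/s; Re = 7.67×10^5; ε/D = 0.00130; f = 0.02127
h_f = f(L/D)V²/2g = 29.41 m
Total head H = z + h_f = 20.3 + 29.41 = 49.71 m
P_hyd = ρgQH = 998.1·9.81·0.215·49.71 = 104.6 kW
P_shaft = P_hyd/η = 104.6/0.62 = 168.8 kW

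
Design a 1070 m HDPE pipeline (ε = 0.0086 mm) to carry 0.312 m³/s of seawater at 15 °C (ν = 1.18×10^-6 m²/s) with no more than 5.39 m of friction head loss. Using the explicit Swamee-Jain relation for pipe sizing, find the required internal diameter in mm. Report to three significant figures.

Swamee-Jain (Type III): D = 0.66·[ε^1.25·(LQ²/(gh_f))^4.75 + ν·Q^9.4·(L/(gh_f))^5.2]^0.04
LQ²/(gh_f) = 1.970; L/(gh_f) = 20.24
Term 1 = ε^1.25·(…)^4.75 = 1.17×10^-5; Term 2 = ν·Q^9.4·(…)^5.2 = 1.28×10^-4
D = 0.66·(1.17×10^-5 + 1.28×10^-4)^0.04 = 0.4628 m = 463 mm
Check: V = 1.85 m/s, Re = 7.27×10^5, f = 0.01262, h_f = 5.12 m ≈ 5.39 m ✓

D ≈ 463 mm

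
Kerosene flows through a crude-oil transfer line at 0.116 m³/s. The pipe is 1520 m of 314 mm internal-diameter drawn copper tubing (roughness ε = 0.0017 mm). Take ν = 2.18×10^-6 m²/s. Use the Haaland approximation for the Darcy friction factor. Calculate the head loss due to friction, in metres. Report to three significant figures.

V = 4Q/(πD²) = 4·0.116/(π·0.314²) = 1.498 m/s
Re = VD/ν = 1.498·0.314/2.18×10^-6 = 2.16×10^5 → turbulent
ε/D = 0.0017/314 = 5.41×10^-6
Haaland: f = 0.01531
h_f = f(L/D)V²/(2g) = 0.01531·(1520/0.314)·1.498²/(2·9.81) = 8.474 m

h_f ≈ 8.47 m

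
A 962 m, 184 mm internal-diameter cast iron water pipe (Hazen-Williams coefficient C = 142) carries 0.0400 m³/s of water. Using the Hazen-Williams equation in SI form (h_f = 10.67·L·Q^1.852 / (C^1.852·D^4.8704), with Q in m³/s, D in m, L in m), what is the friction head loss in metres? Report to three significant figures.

h_f = 10.67·962·0.0400^1.852 / (142^1.852·0.184^4.8704) = 10.40 m

h_f ≈ 10.4 m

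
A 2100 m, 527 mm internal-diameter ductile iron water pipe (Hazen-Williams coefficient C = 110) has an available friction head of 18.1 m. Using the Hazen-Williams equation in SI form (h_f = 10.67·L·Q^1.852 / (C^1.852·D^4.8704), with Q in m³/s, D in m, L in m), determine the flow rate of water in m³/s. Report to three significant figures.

Q ≈ 0.436 m³/s

Rearranging: Q = [h_f·C^1.852·D^4.8704 / (10.67·L)]^(1/1.852)
Q = [18.1·110^1.852·0.527^4.8704 / (10.67·2100)]^0.540 = 0.4364 m³/s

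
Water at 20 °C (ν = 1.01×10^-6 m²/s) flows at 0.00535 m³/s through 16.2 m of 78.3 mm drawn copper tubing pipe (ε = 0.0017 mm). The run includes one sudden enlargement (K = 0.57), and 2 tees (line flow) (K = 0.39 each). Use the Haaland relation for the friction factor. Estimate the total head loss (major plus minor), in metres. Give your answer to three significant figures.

H_L ≈ 0.325 m

V = 4Q/(πD²) = 1.111 m/s; V²/2g = 0.06292 m
Re = 8.61×10^4, ε/D = 2.17×10^-5 → f = 0.01847 (Haaland)
Major: h_f = f(L/D)·V²/2g = 0.01847·206.9·0.06292 = 0.2404 m
Minor: ΣK = 1.35; h_m = ΣK·V²/2g = 0.08494 m
Total H_L = 0.2404 + 0.08494 = 0.3254 m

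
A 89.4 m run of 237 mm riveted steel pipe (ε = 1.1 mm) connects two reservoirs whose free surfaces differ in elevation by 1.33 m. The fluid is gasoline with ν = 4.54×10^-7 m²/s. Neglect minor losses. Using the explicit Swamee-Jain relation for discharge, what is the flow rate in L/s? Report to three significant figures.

Q ≈ 67.2 L/s

Swamee-Jain (Type II): Q = -0.965·√(gD⁵h_f/L)·ln[ε/(3.7D) + √(3.17ν²L/(gD³h_f))]
√(gD⁵h_f/L) = √(9.81·0.237⁵·1.33/89.4) = 0.01045
ε/(3.7D) = 0.00125; √(3.17ν²L/(gD³h_f)) = 1.83×10^-5
Q = -0.965·0.01045·ln(0.001273) = 0.06720 m³/s
Check: V = 1.52 m/s, Re = 7.95×10^5, f = 0.02989, h_f = 1.33 m ≈ 1.33 m ✓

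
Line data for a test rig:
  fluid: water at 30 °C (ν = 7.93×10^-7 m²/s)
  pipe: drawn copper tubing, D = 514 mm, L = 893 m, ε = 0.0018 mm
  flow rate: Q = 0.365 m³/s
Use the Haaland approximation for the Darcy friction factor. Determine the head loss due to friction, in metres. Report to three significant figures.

V = 4Q/(πD²) = 4·0.365/(π·0.514²) = 1.759 m/s
Re = VD/ν = 1.759·0.514/7.93×10^-7 = 1.14×10^6 → turbulent
ε/D = 0.0018/514 = 3.50×10^-6
Haaland: f = 0.01140
h_f = f(L/D)V²/(2g) = 0.01140·(893/0.514)·1.759²/(2·9.81) = 3.123 m

h_f ≈ 3.12 m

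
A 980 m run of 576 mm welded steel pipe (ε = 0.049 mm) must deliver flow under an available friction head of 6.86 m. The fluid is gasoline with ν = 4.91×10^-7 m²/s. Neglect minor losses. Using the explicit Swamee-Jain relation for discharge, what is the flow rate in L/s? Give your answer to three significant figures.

Swamee-Jain (Type II): Q = -0.965·√(gD⁵h_f/L)·ln[ε/(3.7D) + √(3.17ν²L/(gD³h_f))]
√(gD⁵h_f/L) = √(9.81·0.576⁵·6.86/980) = 0.06598
ε/(3.7D) = 2.30×10^-5; √(3.17ν²L/(gD³h_f)) = 7.63×10^-6
Q = -0.965·0.06598·ln(3.062×10^-5) = 0.6618 m³/s
Check: V = 2.54 m/s, Re = 2.98×10^6, f = 0.01234, h_f = 6.90 m ≈ 6.86 m ✓

Q ≈ 662 L/s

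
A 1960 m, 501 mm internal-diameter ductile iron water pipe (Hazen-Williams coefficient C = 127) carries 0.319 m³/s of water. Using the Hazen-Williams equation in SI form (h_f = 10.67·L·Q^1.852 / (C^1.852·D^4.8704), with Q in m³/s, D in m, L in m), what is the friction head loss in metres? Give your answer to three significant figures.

h_f = 10.67·1960·0.319^1.852 / (127^1.852·0.501^4.8704) = 9.271 m

h_f ≈ 9.27 m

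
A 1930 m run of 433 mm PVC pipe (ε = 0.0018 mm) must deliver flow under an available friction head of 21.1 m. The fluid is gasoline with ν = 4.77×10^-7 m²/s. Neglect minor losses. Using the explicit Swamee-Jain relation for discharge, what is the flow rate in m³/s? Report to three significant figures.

Swamee-Jain (Type II): Q = -0.965·√(gD⁵h_f/L)·ln[ε/(3.7D) + √(3.17ν²L/(gD³h_f))]
√(gD⁵h_f/L) = √(9.81·0.433⁵·21.1/1930) = 0.04040
ε/(3.7D) = 1.12×10^-6; √(3.17ν²L/(gD³h_f)) = 9.10×10^-6
Q = -0.965·0.04040·ln(1.023×10^-5) = 0.4480 m³/s
Check: V = 3.04 m/s, Re = 2.76×10^6, f = 0.01005, h_f = 21.1 m ≈ 21.1 m ✓

Q ≈ 0.448 m³/s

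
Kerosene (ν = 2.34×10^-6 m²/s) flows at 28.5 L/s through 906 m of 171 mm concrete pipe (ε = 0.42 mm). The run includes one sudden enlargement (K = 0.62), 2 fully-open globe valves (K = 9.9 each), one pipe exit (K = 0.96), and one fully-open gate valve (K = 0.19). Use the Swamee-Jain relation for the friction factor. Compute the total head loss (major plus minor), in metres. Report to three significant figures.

V = 4Q/(πD²) = 1.241 m/s; V²/2g = 0.07849 m
Re = 9.07×10^4, ε/D = 0.00246 → f = 0.02662 (Swamee-Jain)
Major: h_f = f(L/D)·V²/2g = 0.02662·5298·0.07849 = 11.07 m
Minor: ΣK = 21.6; h_m = ΣK·V²/2g = 1.693 m
Total H_L = 11.07 + 1.693 = 12.76 m

H_L ≈ 12.8 m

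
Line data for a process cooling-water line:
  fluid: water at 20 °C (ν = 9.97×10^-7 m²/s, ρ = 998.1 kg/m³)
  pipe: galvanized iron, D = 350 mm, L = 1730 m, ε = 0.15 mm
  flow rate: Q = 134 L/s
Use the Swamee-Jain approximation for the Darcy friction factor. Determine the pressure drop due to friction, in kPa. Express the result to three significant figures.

V = 4Q/(πD²) = 4·0.134/(π·0.350²) = 1.393 m/s
Re = VD/ν = 1.393·0.350/9.97×10^-7 = 4.89×10^5 → turbulent
ε/D = 0.15/350 = 4.29×10^-4
Swamee-Jain: f = 0.01733
h_f = f(L/D)V²/(2g) = 0.01733·(1730/0.350)·1.393²/(2·9.81) = 8.471 m
Δp = ρg·h_f = 998.1·9.81·8.471 = 82.94 kPa

Δp ≈ 82.9 kPa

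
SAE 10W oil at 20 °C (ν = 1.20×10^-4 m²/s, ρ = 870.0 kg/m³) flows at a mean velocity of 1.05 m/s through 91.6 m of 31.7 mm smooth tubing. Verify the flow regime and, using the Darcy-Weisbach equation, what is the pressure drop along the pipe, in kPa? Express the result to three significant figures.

Δp ≈ 320 kPa

Re = VD/ν = 1.05·0.03170/1.20×10^-4 = 277 → laminar (Re < 2300)
f = 64/Re = 0.2307
h_f = f(L/D)V²/(2g) = 0.2307·(91.6/0.03170)·1.05²/(2·9.81) = 37.47 m
Δp = ρg·h_f = 870.0·9.81·37.47 = 319.8 kPa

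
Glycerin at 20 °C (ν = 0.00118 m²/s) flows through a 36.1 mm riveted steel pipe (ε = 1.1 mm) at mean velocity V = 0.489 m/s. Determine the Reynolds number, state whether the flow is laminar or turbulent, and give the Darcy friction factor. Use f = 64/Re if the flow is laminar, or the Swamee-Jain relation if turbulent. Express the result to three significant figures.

Re ≈ 15.0; laminar; f = 64/Re ≈ 4.28

Re = VD/ν = 0.4890·0.0361/0.00118 = 15.0
Re < 2300 → laminar → f = 64/Re = 4.278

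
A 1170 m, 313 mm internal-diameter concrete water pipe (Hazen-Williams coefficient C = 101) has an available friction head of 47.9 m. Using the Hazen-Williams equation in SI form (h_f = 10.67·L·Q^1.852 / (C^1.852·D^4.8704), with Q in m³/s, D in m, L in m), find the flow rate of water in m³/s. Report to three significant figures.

Rearranging: Q = [h_f·C^1.852·D^4.8704 / (10.67·L)]^(1/1.852)
Q = [47.9·101^1.852·0.313^4.8704 / (10.67·1170)]^0.540 = 0.2361 m³/s

Q ≈ 0.236 m³/s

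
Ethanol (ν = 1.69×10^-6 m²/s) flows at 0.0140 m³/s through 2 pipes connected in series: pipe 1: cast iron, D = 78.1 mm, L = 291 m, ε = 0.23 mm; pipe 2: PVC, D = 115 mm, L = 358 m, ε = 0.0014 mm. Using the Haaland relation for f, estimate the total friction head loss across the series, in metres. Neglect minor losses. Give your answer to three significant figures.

H ≈ 49.0 m

Pipe 1: V = 2.922 m/s, Re = 1.35×10^5, ε/D = 0.00294, f = 0.02697, h_1 = f(L/D)V²/2g = 43.74 m
Pipe 2: V = 1.348 m/s, Re = 9.17×10^4, ε/D = 1.22×10^-5, f = 0.01819, h_2 = f(L/D)V²/2g = 5.244 m
Series → Q common, losses add: H = Σh = 48.99 m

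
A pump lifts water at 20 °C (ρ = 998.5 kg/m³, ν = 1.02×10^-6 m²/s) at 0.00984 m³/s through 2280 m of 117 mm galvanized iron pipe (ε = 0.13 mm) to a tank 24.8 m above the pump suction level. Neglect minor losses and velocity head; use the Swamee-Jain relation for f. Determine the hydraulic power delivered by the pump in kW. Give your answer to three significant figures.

P_hyd ≈ 4.20 kW

V = 4Q/(πD²) = 0.9152 m/s; Re = 1.05×10^5; ε/D = 0.00111; f = 0.02262
h_f = f(L/D)V²/2g = 18.82 m
Total head H = z + h_f = 24.8 + 18.82 = 43.62 m
P_hyd = ρgQH = 998.5·9.81·0.00984·43.62 = 4.205 kW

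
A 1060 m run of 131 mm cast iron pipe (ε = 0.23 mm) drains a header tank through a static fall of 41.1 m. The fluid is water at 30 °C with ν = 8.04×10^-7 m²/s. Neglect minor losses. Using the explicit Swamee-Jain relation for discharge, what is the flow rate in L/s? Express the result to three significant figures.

Q ≈ 27.9 L/s

Swamee-Jain (Type II): Q = -0.965·√(gD⁵h_f/L)·ln[ε/(3.7D) + √(3.17ν²L/(gD³h_f))]
√(gD⁵h_f/L) = √(9.81·0.131⁵·41.1/1060) = 0.003831
ε/(3.7D) = 4.75×10^-4; √(3.17ν²L/(gD³h_f)) = 4.90×10^-5
Q = -0.965·0.003831·ln(5.235×10^-4) = 0.02793 m³/s
Check: V = 2.07 m/s, Re = 3.38×10^5, f = 0.02336, h_f = 41.4 m ≈ 41.1 m ✓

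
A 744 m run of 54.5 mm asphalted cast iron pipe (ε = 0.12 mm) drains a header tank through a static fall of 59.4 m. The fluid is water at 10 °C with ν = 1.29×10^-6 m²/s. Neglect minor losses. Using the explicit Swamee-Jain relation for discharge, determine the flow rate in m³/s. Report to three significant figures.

Q ≈ 0.00422 m³/s

Swamee-Jain (Type II): Q = -0.965·√(gD⁵h_f/L)·ln[ε/(3.7D) + √(3.17ν²L/(gD³h_f))]
√(gD⁵h_f/L) = √(9.81·0.0545⁵·59.4/744) = 6.137×10^-4
ε/(3.7D) = 5.95×10^-4; √(3.17ν²L/(gD³h_f)) = 2.04×10^-4
Q = -0.965·6.137×10^-4·ln(7.991×10^-4) = 0.004224 m³/s
Check: V = 1.81 m/s, Re = 7.65×10^4, f = 0.02630, h_f = 60.0 m ≈ 59.4 m ✓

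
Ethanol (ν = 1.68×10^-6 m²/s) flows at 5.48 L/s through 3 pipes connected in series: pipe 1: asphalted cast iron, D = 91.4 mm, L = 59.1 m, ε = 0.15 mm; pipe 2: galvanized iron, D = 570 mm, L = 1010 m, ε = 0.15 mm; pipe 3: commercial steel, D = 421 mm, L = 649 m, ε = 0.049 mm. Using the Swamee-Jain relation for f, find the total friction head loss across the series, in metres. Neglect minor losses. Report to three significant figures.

Pipe 1: V = 0.8352 m/s, Re = 4.54×10^4, ε/D = 0.00164, f = 0.02618, h_1 = f(L/D)V²/2g = 0.6019 m
Pipe 2: V = 0.02148 m/s, Re = 7290, ε/D = 2.63×10^-4, f = 0.03425, h_2 = f(L/D)V²/2g = 0.001427 m
Pipe 3: V = 0.03937 m/s, Re = 9870, ε/D = 1.16×10^-4, f = 0.03129, h_3 = f(L/D)V²/2g = 0.003810 m
Series → Q common, losses add: H = Σh = 0.6072 m

H ≈ 0.607 m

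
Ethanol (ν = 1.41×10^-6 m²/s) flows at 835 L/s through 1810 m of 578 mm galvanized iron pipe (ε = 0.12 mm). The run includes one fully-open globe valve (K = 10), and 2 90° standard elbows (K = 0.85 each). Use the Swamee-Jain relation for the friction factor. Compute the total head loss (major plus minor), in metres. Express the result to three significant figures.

V = 4Q/(πD²) = 3.182 m/s; V²/2g = 0.5162 m
Re = 1.30×10^6, ε/D = 2.08×10^-4 → f = 0.01466 (Swamee-Jain)
Major: h_f = f(L/D)·V²/2g = 0.01466·3131·0.5162 = 23.69 m
Minor: ΣK = 11.7; h_m = ΣK·V²/2g = 6.039 m
Total H_L = 23.69 + 6.039 = 29.73 m

H_L ≈ 29.7 m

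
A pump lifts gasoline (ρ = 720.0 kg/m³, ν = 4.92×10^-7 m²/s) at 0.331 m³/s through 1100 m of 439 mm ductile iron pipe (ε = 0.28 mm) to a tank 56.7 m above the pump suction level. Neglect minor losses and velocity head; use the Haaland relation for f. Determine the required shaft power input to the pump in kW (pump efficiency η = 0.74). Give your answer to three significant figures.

V = 4Q/(πD²) = 2.187 m/s; Re = 1.95×10^6; ε/D = 6.38×10^-4; f = 0.01788
h_f = f(L/D)V²/2g = 10.92 m
Total head H = z + h_f = 56.7 + 10.92 = 67.62 m
P_hyd = ρgQH = 720.0·9.81·0.331·67.62 = 158.1 kW
P_shaft = P_hyd/η = 158.1/0.74 = 213.6 kW

P_shaft ≈ 214 kW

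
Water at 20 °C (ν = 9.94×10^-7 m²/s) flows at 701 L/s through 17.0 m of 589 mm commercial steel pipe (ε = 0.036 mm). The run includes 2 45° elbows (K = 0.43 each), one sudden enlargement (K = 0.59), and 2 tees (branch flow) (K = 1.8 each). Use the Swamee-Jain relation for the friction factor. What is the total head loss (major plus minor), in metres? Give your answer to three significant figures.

V = 4Q/(πD²) = 2.573 m/s; V²/2g = 0.3374 m
Re = 1.52×10^6, ε/D = 6.11×10^-5 → f = 0.01239 (Swamee-Jain)
Major: h_f = f(L/D)·V²/2g = 0.01239·28.86·0.3374 = 0.1206 m
Minor: ΣK = 5.05; h_m = ΣK·V²/2g = 1.704 m
Total H_L = 0.1206 + 1.704 = 1.824 m

H_L ≈ 1.82 m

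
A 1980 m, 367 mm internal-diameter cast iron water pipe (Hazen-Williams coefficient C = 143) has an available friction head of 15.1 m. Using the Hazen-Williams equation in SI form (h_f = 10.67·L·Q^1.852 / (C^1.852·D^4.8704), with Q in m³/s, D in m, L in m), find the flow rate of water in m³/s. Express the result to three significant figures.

Q ≈ 0.205 m³/s

Rearranging: Q = [h_f·C^1.852·D^4.8704 / (10.67·L)]^(1/1.852)
Q = [15.1·143^1.852·0.367^4.8704 / (10.67·1980)]^0.540 = 0.2051 m³/s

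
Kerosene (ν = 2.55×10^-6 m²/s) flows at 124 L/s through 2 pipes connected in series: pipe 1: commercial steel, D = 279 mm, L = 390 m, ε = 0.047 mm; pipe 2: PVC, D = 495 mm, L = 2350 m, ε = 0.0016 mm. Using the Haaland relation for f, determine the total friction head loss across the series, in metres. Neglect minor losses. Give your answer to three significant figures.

Pipe 1: V = 2.028 m/s, Re = 2.22×10^5, ε/D = 1.68×10^-4, f = 0.01642, h_1 = f(L/D)V²/2g = 4.814 m
Pipe 2: V = 0.6443 m/s, Re = 1.25×10^5, ε/D = 3.23×10^-6, f = 0.01703, h_2 = f(L/D)V²/2g = 1.711 m
Series → Q common, losses add: H = Σh = 6.525 m

H ≈ 6.53 m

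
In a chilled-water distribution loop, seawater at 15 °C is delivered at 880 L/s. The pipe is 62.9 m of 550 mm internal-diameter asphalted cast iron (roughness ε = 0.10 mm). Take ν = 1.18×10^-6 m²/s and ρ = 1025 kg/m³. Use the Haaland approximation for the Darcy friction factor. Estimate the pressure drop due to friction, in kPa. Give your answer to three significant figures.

Δp ≈ 11.3 kPa

V = 4Q/(πD²) = 4·0.880/(π·0.550²) = 3.704 m/s
Re = VD/ν = 3.704·0.550/1.18×10^-6 = 1.73×10^6 → turbulent
ε/D = 0.10/550 = 1.82×10^-4
Haaland: f = 0.01404
h_f = f(L/D)V²/(2g) = 0.01404·(62.9/0.550)·3.704²/(2·9.81) = 1.123 m
Δp = ρg·h_f = 1025·9.81·1.123 = 11.29 kPa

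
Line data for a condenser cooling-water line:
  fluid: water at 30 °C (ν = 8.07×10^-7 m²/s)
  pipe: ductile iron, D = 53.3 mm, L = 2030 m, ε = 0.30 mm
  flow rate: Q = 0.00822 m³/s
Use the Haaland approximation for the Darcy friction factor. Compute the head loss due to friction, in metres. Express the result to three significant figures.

h_f ≈ 840 m

V = 4Q/(πD²) = 4·0.00822/(π·0.0533²) = 3.684 m/s
Re = VD/ν = 3.684·0.0533/8.07×10^-7 = 2.43×10^5 → turbulent
ε/D = 0.30/53.3 = 0.00563
Haaland: f = 0.03188
h_f = f(L/D)V²/(2g) = 0.03188·(2030/0.0533)·3.684²/(2·9.81) = 839.9 m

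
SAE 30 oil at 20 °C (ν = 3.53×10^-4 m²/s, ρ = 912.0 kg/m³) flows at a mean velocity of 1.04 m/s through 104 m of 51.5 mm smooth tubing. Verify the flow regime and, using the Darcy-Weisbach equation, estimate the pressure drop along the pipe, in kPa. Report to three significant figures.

Re = VD/ν = 1.04·0.05150/3.53×10^-4 = 152 → laminar (Re < 2300)
f = 64/Re = 0.4218
h_f = f(L/D)V²/(2g) = 0.4218·(104/0.05150)·1.04²/(2·9.81) = 46.96 m
Δp = ρg·h_f = 912.0·9.81·46.96 = 420.1 kPa

Δp ≈ 420 kPa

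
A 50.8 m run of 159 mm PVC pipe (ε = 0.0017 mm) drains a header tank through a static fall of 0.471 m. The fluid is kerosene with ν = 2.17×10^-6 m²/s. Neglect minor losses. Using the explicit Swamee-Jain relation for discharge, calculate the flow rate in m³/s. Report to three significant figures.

Q ≈ 0.0249 m³/s

Swamee-Jain (Type II): Q = -0.965·√(gD⁵h_f/L)·ln[ε/(3.7D) + √(3.17ν²L/(gD³h_f))]
√(gD⁵h_f/L) = √(9.81·0.159⁵·0.471/50.8) = 0.003040
ε/(3.7D) = 2.89×10^-6; √(3.17ν²L/(gD³h_f)) = 2.02×10^-4
Q = -0.965·0.003040·ln(2.049×10^-4) = 0.02492 m³/s
Check: V = 1.25 m/s, Re = 9.19×10^4, f = 0.01824, h_f = 0.468 m ≈ 0.471 m ✓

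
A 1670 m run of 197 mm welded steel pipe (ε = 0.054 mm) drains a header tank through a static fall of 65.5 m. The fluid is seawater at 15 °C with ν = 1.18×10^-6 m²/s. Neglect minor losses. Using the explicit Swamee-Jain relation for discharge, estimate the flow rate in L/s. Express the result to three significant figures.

Swamee-Jain (Type II): Q = -0.965·√(gD⁵h_f/L)·ln[ε/(3.7D) + √(3.17ν²L/(gD³h_f))]
√(gD⁵h_f/L) = √(9.81·0.197⁵·65.5/1670) = 0.01068
ε/(3.7D) = 7.41×10^-5; √(3.17ν²L/(gD³h_f)) = 3.87×10^-5
Q = -0.965·0.01068·ln(1.128×10^-4) = 0.09372 m³/s
Check: V = 3.07 m/s, Re = 5.13×10^5, f = 0.01613, h_f = 65.9 m ≈ 65.5 m ✓

Q ≈ 93.7 L/s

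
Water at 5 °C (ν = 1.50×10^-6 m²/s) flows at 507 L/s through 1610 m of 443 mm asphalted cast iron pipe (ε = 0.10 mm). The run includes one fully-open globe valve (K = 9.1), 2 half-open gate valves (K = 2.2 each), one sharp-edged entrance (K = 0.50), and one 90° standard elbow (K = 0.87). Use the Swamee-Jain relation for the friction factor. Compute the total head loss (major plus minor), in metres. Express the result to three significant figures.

H_L ≈ 38.4 m

V = 4Q/(πD²) = 3.289 m/s; V²/2g = 0.5515 m
Re = 9.71×10^5, ε/D = 2.26×10^-4 → f = 0.01507 (Swamee-Jain)
Major: h_f = f(L/D)·V²/2g = 0.01507·3634·0.5515 = 30.20 m
Minor: ΣK = 14.9; h_m = ΣK·V²/2g = 8.200 m
Total H_L = 30.20 + 8.200 = 38.40 m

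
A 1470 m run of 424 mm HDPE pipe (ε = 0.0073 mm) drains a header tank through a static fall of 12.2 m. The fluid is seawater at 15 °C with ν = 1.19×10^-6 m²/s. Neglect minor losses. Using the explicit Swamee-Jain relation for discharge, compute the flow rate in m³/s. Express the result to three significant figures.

Swamee-Jain (Type II): Q = -0.965·√(gD⁵h_f/L)·ln[ε/(3.7D) + √(3.17ν²L/(gD³h_f))]
√(gD⁵h_f/L) = √(9.81·0.424⁵·12.2/1470) = 0.03340
ε/(3.7D) = 4.65×10^-6; √(3.17ν²L/(gD³h_f)) = 2.69×10^-5
Q = -0.965·0.03340·ln(3.155×10^-5) = 0.3341 m³/s
Check: V = 2.37 m/s, Re = 8.43×10^5, f = 0.01232, h_f = 12.2 m ≈ 12.2 m ✓

Q ≈ 0.334 m³/s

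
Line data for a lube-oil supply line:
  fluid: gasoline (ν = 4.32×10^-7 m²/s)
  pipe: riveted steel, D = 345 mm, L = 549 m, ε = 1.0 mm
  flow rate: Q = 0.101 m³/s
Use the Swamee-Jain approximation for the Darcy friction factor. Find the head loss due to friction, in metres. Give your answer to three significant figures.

h_f ≈ 2.48 m

V = 4Q/(πD²) = 4·0.101/(π·0.345²) = 1.080 m/s
Re = VD/ν = 1.080·0.345/4.32×10^-7 = 8.63×10^5 → turbulent
ε/D = 1.0/345 = 0.00290
Swamee-Jain: f = 0.02615
h_f = f(L/D)V²/(2g) = 0.02615·(549/0.345)·1.080²/(2·9.81) = 2.476 m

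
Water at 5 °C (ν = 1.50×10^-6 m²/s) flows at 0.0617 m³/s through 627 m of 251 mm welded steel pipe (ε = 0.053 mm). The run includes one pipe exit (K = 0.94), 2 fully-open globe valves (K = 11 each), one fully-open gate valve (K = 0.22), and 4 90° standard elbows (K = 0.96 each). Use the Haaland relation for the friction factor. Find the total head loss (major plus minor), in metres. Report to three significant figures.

H_L ≈ 5.48 m

V = 4Q/(πD²) = 1.247 m/s; V²/2g = 0.07925 m
Re = 2.09×10^5, ε/D = 2.11×10^-4 → f = 0.01685 (Haaland)
Major: h_f = f(L/D)·V²/2g = 0.01685·2498·0.07925 = 3.336 m
Minor: ΣK = 27.0; h_m = ΣK·V²/2g = 2.140 m
Total H_L = 3.336 + 2.140 = 5.476 m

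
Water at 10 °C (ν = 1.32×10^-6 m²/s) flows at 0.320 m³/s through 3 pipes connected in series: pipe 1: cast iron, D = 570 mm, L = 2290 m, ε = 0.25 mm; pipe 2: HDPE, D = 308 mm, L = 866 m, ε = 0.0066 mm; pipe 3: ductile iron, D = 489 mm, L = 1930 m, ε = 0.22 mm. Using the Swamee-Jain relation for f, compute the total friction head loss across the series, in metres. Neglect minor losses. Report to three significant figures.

H ≈ 47.7 m

Pipe 1: V = 1.254 m/s, Re = 5.42×10^5, ε/D = 4.39×10^-4, f = 0.01731, h_1 = f(L/D)V²/2g = 5.573 m
Pipe 2: V = 4.295 m/s, Re = 1.00×10^6, ε/D = 2.14×10^-5, f = 0.01211, h_2 = f(L/D)V²/2g = 32.01 m
Pipe 3: V = 1.704 m/s, Re = 6.31×10^5, ε/D = 4.50×10^-4, f = 0.01725, h_3 = f(L/D)V²/2g = 10.08 m
Series → Q common, losses add: H = Σh = 47.66 m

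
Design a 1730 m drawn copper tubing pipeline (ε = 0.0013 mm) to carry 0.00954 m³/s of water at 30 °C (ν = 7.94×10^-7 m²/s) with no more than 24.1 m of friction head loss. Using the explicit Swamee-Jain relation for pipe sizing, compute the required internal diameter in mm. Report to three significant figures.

D ≈ 99.1 mm

Swamee-Jain (Type III): D = 0.66·[ε^1.25·(LQ²/(gh_f))^4.75 + ν·Q^9.4·(L/(gh_f))^5.2]^0.04
LQ²/(gh_f) = 6.660×10^-4; L/(gh_f) = 7.317
Term 1 = ε^1.25·(…)^4.75 = 3.58×10^-23; Term 2 = ν·Q^9.4·(…)^5.2 = 2.52×10^-21
D = 0.66·(3.58×10^-23 + 2.52×10^-21)^0.04 = 0.09906 m = 99.1 mm
Check: V = 1.24 m/s, Re = 1.54×10^5, f = 0.01645, h_f = 22.4 m ≈ 24.1 m ✓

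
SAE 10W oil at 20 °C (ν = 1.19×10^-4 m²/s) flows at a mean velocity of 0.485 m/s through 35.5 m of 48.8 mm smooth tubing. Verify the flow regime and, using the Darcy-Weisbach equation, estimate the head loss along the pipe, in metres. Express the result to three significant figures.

h_f ≈ 2.81 m

Re = VD/ν = 0.485·0.04880/1.19×10^-4 = 199 → laminar (Re < 2300)
f = 64/Re = 0.3218
h_f = f(L/D)V²/(2g) = 0.3218·(35.5/0.04880)·0.485²/(2·9.81) = 2.806 m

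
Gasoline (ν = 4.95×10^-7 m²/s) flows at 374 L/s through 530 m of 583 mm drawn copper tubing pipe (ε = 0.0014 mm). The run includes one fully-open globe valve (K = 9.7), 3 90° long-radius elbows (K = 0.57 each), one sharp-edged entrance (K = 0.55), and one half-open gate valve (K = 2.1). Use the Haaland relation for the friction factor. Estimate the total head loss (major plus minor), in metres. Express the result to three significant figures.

H_L ≈ 2.38 m

V = 4Q/(πD²) = 1.401 m/s; V²/2g = 0.1000 m
Re = 1.65×10^6, ε/D = 2.40×10^-6 → f = 0.01072 (Haaland)
Major: h_f = f(L/D)·V²/2g = 0.01072·909.1·0.1000 = 0.9753 m
Minor: ΣK = 14.1; h_m = ΣK·V²/2g = 1.407 m
Total H_L = 0.9753 + 1.407 = 2.382 m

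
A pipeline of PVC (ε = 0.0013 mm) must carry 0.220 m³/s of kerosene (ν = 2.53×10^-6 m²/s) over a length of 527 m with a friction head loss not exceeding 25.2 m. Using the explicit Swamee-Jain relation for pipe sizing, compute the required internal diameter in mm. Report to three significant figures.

Swamee-Jain (Type III): D = 0.66·[ε^1.25·(LQ²/(gh_f))^4.75 + ν·Q^9.4·(L/(gh_f))^5.2]^0.04
LQ²/(gh_f) = 0.1032; L/(gh_f) = 2.132
Term 1 = ε^1.25·(…)^4.75 = 9.06×10^-13; Term 2 = ν·Q^9.4·(…)^5.2 = 8.54×10^-11
D = 0.66·(9.06×10^-13 + 8.54×10^-11)^0.04 = 0.2612 m = 261 mm
Check: V = 4.11 m/s, Re = 4.24×10^5, f = 0.01356, h_f = 23.5 m ≈ 25.2 m ✓

D ≈ 261 mm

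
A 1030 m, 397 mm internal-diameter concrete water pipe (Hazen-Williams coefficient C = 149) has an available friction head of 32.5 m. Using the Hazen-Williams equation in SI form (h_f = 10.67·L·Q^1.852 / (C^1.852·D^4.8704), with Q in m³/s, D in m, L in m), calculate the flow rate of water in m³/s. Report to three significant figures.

Q ≈ 0.566 m³/s

Rearranging: Q = [h_f·C^1.852·D^4.8704 / (10.67·L)]^(1/1.852)
Q = [32.5·149^1.852·0.397^4.8704 / (10.67·1030)]^0.540 = 0.5655 m³/s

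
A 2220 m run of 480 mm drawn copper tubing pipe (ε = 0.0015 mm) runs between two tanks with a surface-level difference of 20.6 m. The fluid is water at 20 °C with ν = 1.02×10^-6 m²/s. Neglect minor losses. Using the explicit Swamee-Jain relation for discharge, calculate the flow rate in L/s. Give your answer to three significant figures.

Q ≈ 505 L/s

Swamee-Jain (Type II): Q = -0.965·√(gD⁵h_f/L)·ln[ε/(3.7D) + √(3.17ν²L/(gD³h_f))]
√(gD⁵h_f/L) = √(9.81·0.480⁵·20.6/2220) = 0.04816
ε/(3.7D) = 8.45×10^-7; √(3.17ν²L/(gD³h_f)) = 1.81×10^-5
Q = -0.965·0.04816·ln(1.894×10^-5) = 0.5054 m³/s
Check: V = 2.79 m/s, Re = 1.31×10^6, f = 0.01118, h_f = 20.6 m ≈ 20.6 m ✓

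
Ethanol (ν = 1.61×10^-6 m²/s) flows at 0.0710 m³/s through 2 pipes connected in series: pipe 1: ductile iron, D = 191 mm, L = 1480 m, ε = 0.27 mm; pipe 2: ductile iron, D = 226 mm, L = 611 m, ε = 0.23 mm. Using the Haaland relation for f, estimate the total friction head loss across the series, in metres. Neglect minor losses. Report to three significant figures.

Pipe 1: V = 2.478 m/s, Re = 2.94×10^5, ε/D = 0.00141, f = 0.02213, h_1 = f(L/D)V²/2g = 53.66 m
Pipe 2: V = 1.770 m/s, Re = 2.48×10^5, ε/D = 0.00102, f = 0.02076, h_2 = f(L/D)V²/2g = 8.961 m
Series → Q common, losses add: H = Σh = 62.63 m

H ≈ 62.6 m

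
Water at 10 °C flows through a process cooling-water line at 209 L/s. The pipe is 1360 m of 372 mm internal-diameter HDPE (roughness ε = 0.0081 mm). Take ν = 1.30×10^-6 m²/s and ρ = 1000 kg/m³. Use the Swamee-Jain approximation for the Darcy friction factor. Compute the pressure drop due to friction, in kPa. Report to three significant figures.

Δp ≈ 89.4 kPa

V = 4Q/(πD²) = 4·0.209/(π·0.372²) = 1.923 m/s
Re = VD/ν = 1.923·0.372/1.30×10^-6 = 5.50×10^5 → turbulent
ε/D = 0.0081/372 = 2.18×10^-5
Swamee-Jain: f = 0.01323
h_f = f(L/D)V²/(2g) = 0.01323·(1360/0.372)·1.923²/(2·9.81) = 9.117 m
Δp = ρg·h_f = 1000·9.81·9.117 = 89.44 kPa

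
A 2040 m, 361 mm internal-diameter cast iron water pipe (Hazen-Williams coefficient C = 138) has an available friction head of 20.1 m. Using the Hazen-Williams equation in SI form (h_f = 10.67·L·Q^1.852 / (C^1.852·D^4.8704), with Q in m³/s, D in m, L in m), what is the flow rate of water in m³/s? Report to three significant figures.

Q ≈ 0.218 m³/s

Rearranging: Q = [h_f·C^1.852·D^4.8704 / (10.67·L)]^(1/1.852)
Q = [20.1·138^1.852·0.361^4.8704 / (10.67·2040)]^0.540 = 0.2176 m³/s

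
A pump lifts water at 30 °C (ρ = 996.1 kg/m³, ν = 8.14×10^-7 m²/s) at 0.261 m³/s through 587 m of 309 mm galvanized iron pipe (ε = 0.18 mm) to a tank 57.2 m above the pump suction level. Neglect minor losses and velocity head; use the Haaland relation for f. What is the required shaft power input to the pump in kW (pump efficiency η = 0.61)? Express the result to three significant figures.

V = 4Q/(πD²) = 3.480 m/s; Re = 1.32×10^6; ε/D = 5.83×10^-4; f = 0.01762
h_f = f(L/D)V²/2g = 20.67 m
Total head H = z + h_f = 57.2 + 20.67 = 77.87 m
P_hyd = ρgQH = 996.1·9.81·0.261·77.87 = 198.6 kW
P_shaft = P_hyd/η = 198.6/0.61 = 325.6 kW

P_shaft ≈ 326 kW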